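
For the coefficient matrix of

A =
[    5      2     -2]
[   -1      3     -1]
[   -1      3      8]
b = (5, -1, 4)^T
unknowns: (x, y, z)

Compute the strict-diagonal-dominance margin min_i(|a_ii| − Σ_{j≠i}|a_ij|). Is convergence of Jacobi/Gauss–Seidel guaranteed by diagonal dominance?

row 1: |5| − (2+2) = 1
row 2: |3| − (1+1) = 1
row 3: |8| − (1+3) = 4
minimum over rows = 1 → strictly diagonally dominant (convergence guaranteed)

1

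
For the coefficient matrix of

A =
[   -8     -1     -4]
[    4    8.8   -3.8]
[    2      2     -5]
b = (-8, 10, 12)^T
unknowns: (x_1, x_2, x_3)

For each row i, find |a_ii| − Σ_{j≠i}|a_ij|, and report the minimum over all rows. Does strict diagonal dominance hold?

1

row 1: |-8| − (1+4) = 3
row 2: |8.8| − (4+3.8) = 1
row 3: |-5| − (2+2) = 1
minimum over rows = 1 → strictly diagonally dominant (convergence guaranteed)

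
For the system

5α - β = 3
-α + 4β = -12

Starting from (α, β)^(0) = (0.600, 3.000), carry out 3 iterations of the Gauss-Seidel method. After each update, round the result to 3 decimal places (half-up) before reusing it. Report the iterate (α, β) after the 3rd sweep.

Iteration 1:
  α = (3 - (-1)·3.000) / (5) = 1.200
  β = (-12 - (-1)·1.200) / (4) = -2.700
Iteration 2:
  α = (3 - (-1)·-2.700) / (5) = 0.060
  β = (-12 - (-1)·0.060) / (4) = -2.985
Iteration 3:
  α = (3 - (-1)·-2.985) / (5) = 0.003
  β = (-12 - (-1)·0.003) / (4) = -2.999

(0.003, -2.999)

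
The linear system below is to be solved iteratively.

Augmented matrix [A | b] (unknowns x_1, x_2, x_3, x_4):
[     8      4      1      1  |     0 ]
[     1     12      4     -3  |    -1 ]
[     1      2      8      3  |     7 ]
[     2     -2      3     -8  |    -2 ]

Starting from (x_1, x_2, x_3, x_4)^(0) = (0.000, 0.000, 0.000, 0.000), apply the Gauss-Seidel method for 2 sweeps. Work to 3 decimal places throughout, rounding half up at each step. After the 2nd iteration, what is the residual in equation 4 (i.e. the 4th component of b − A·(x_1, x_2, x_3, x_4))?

0.000

Iteration 1:
  x_1 = (0 - (4)·0.000 - (1)·0.000 - (1)·0.000) / (8) = 0.000
  x_2 = (-1 - (1)·0.000 - (4)·0.000 - (-3)·0.000) / (12) = -0.083
  x_3 = (7 - (1)·0.000 - (2)·-0.083 - (3)·0.000) / (8) = 0.896
  x_4 = (-2 - (2)·0.000 - (-2)·-0.083 - (3)·0.896) / (-8) = 0.607
Iteration 2:
  x_1 = (0 - (4)·-0.083 - (1)·0.896 - (1)·0.607) / (8) = -0.146
  x_2 = (-1 - (1)·-0.146 - (4)·0.896 - (-3)·0.607) / (12) = -0.218
  x_3 = (7 - (1)·-0.146 - (2)·-0.218 - (3)·0.607) / (8) = 0.720
  x_4 = (-2 - (2)·-0.146 - (-2)·-0.218 - (3)·0.720) / (-8) = 0.538
Residual b − A·x = (0.782, 0.496, 0.208, 0.000)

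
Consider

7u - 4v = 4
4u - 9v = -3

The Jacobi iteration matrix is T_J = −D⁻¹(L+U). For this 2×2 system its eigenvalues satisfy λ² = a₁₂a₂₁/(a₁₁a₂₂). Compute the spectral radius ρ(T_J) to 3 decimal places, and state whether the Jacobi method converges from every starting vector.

0.504

a₁₂a₂₁/(a₁₁a₂₂) = (-4)·(4) / ((7)·(-9)) = 0.253968
ρ = √|0.253968| = √0.253968 = 0.504
ρ < 1, so Jacobi converges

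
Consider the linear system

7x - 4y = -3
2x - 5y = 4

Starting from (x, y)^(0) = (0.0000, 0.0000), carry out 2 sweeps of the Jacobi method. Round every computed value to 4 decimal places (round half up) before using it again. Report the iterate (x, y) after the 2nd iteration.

(-0.8857, -0.9714)

Iteration 1:
  x = (-3 - (-4)·0.0000) / (7) = -0.4286
  y = (4 - (2)·0.0000) / (-5) = -0.8000
Iteration 2:
  x = (-3 - (-4)·-0.8000) / (7) = -0.8857
  y = (4 - (2)·-0.4286) / (-5) = -0.9714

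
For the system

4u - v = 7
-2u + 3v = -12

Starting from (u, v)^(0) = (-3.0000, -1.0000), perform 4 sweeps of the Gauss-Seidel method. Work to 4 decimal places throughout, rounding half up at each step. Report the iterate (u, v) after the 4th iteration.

(0.9028, -3.3981)

Iteration 1:
  u = (7 - (-1)·-1.0000) / (4) = 1.5000
  v = (-12 - (-2)·1.5000) / (3) = -3.0000
Iteration 2:
  u = (7 - (-1)·-3.0000) / (4) = 1.0000
  v = (-12 - (-2)·1.0000) / (3) = -3.3333
Iteration 3:
  u = (7 - (-1)·-3.3333) / (4) = 0.9167
  v = (-12 - (-2)·0.9167) / (3) = -3.3889
Iteration 4:
  u = (7 - (-1)·-3.3889) / (4) = 0.9028
  v = (-12 - (-2)·0.9028) / (3) = -3.3981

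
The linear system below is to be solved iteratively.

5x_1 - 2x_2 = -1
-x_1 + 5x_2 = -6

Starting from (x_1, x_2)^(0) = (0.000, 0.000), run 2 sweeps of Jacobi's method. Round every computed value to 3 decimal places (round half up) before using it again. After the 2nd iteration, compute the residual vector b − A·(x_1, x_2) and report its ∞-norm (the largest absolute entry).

Iteration 1:
  x_1 = (-1 - (-2)·0.000) / (5) = -0.200
  x_2 = (-6 - (-1)·0.000) / (5) = -1.200
Iteration 2:
  x_1 = (-1 - (-2)·-1.200) / (5) = -0.680
  x_2 = (-6 - (-1)·-0.200) / (5) = -1.240
Residual b − A·x = (-0.080, -0.480); ∞-norm = 0.480

0.480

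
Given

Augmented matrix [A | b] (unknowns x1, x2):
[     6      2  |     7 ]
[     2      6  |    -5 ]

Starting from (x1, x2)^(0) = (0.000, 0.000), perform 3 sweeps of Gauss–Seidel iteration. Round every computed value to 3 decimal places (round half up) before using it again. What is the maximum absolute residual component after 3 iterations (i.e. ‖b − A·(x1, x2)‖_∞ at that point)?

Iteration 1:
  x1 = (7 - (2)·0.000) / (6) = 1.167
  x2 = (-5 - (2)·1.167) / (6) = -1.222
Iteration 2:
  x1 = (7 - (2)·-1.222) / (6) = 1.574
  x2 = (-5 - (2)·1.574) / (6) = -1.358
Iteration 3:
  x1 = (7 - (2)·-1.358) / (6) = 1.619
  x2 = (-5 - (2)·1.619) / (6) = -1.373
Residual b − A·x = (0.032, 0.000); ∞-norm = 0.032

0.032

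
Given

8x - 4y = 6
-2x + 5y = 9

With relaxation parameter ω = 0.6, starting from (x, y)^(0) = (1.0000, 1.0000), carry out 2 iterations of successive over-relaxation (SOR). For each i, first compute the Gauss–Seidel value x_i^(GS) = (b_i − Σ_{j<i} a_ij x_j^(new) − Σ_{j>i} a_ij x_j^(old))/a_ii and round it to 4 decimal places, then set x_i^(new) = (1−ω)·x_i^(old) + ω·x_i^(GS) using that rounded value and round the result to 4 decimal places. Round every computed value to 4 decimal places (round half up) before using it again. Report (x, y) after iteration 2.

Iteration 1:
  x: GS value = (6 - (-4)·1.0000) / (8) = 1.2500;  x ← (1−ω)·1.0000 + ω·1.2500 = 1.1500
  y: GS value = (9 - (-2)·1.1500) / (5) = 2.2600;  y ← (1−ω)·1.0000 + ω·2.2600 = 1.7560
Iteration 2:
  x: GS value = (6 - (-4)·1.7560) / (8) = 1.6280;  x ← (1−ω)·1.1500 + ω·1.6280 = 1.4368
  y: GS value = (9 - (-2)·1.4368) / (5) = 2.3747;  y ← (1−ω)·1.7560 + ω·2.3747 = 2.1272

(1.4368, 2.1272)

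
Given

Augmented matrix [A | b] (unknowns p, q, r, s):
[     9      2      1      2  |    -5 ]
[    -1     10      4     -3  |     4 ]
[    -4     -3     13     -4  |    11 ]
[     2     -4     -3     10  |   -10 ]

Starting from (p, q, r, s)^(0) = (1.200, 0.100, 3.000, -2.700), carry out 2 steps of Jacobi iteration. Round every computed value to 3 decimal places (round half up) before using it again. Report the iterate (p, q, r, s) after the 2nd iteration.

(-0.203, 0.116, 0.314, -1.411)

Iteration 1:
  p = (-5 - (2)·0.100 - (1)·3.000 - (2)·-2.700) / (9) = -0.311
  q = (4 - (-1)·1.200 - (4)·3.000 - (-3)·-2.700) / (10) = -1.490
  r = (11 - (-4)·1.200 - (-3)·0.100 - (-4)·-2.700) / (13) = 0.408
  s = (-10 - (2)·1.200 - (-4)·0.100 - (-3)·3.000) / (10) = -0.300
Iteration 2:
  p = (-5 - (2)·-1.490 - (1)·0.408 - (2)·-0.300) / (9) = -0.203
  q = (4 - (-1)·-0.311 - (4)·0.408 - (-3)·-0.300) / (10) = 0.116
  r = (11 - (-4)·-0.311 - (-3)·-1.490 - (-4)·-0.300) / (13) = 0.314
  s = (-10 - (2)·-0.311 - (-4)·-1.490 - (-3)·0.408) / (10) = -1.411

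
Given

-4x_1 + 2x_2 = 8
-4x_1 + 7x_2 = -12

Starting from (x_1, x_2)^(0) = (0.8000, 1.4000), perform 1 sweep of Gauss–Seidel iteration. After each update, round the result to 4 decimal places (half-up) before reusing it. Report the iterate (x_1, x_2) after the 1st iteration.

(-1.3000, -2.4571)

Iteration 1:
  x_1 = (8 - (2)·1.4000) / (-4) = -1.3000
  x_2 = (-12 - (-4)·-1.3000) / (7) = -2.4571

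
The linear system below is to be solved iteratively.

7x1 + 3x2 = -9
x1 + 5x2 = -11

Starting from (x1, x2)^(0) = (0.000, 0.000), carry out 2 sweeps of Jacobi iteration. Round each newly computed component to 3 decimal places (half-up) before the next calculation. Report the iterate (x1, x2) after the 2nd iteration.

(-0.343, -1.943)

Iteration 1:
  x1 = (-9 - (3)·0.000) / (7) = -1.286
  x2 = (-11 - (1)·0.000) / (5) = -2.200
Iteration 2:
  x1 = (-9 - (3)·-2.200) / (7) = -0.343
  x2 = (-11 - (1)·-1.286) / (5) = -1.943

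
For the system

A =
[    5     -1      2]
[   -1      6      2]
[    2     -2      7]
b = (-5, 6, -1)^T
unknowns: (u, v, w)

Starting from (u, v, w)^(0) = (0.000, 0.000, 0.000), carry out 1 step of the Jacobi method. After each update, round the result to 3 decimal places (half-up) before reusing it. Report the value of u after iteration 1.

Iteration 1:
  u = (-5 - (-1)·0.000 - (2)·0.000) / (5) = -1.000
  v = (6 - (-1)·0.000 - (2)·0.000) / (6) = 1.000
  w = (-1 - (2)·0.000 - (-2)·0.000) / (7) = -0.143

-1.000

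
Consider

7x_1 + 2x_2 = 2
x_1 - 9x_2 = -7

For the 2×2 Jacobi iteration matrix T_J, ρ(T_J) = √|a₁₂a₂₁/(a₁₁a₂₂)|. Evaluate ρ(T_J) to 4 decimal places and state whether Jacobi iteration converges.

0.1782

a₁₂a₂₁/(a₁₁a₂₂) = (2)·(1) / ((7)·(-9)) = -0.031746
ρ = √|-0.031746| = √0.031746 = 0.1782
ρ < 1, so Jacobi converges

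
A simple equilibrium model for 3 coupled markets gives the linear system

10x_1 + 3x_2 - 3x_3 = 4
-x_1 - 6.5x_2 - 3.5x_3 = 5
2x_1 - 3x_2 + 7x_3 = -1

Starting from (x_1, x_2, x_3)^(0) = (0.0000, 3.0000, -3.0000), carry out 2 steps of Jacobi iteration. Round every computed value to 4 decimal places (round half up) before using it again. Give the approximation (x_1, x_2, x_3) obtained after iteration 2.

(0.4890, -1.1693, 0.6198)

Iteration 1:
  x_1 = (4 - (3)·3.0000 - (-3)·-3.0000) / (10) = -1.4000
  x_2 = (5 - (-1)·0.0000 - (-3.5)·-3.0000) / (-6.5) = 0.8462
  x_3 = (-1 - (2)·0.0000 - (-3)·3.0000) / (7) = 1.1429
Iteration 2:
  x_1 = (4 - (3)·0.8462 - (-3)·1.1429) / (10) = 0.4890
  x_2 = (5 - (-1)·-1.4000 - (-3.5)·1.1429) / (-6.5) = -1.1693
  x_3 = (-1 - (2)·-1.4000 - (-3)·0.8462) / (7) = 0.6198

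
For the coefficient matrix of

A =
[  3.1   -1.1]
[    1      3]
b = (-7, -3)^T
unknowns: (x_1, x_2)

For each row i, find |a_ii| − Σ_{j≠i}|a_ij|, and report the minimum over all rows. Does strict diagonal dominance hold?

row 1: |3.1| − (1.1) = 2
row 2: |3| − (1) = 2
minimum over rows = 2 → strictly diagonally dominant (convergence guaranteed)

2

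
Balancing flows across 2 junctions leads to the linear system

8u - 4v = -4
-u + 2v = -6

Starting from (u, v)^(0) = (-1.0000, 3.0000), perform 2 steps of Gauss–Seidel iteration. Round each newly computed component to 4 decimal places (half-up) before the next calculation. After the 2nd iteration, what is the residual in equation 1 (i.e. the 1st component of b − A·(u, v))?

-5.5000

Iteration 1:
  u = (-4 - (-4)·3.0000) / (8) = 1.0000
  v = (-6 - (-1)·1.0000) / (2) = -2.5000
Iteration 2:
  u = (-4 - (-4)·-2.5000) / (8) = -1.7500
  v = (-6 - (-1)·-1.7500) / (2) = -3.8750
Residual b − A·x = (-5.5000, 0.0000)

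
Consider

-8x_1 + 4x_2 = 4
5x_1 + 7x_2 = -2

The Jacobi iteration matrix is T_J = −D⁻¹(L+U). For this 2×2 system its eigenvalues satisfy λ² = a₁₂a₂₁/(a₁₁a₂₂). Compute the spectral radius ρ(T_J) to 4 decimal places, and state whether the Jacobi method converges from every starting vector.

0.5976

a₁₂a₂₁/(a₁₁a₂₂) = (4)·(5) / ((-8)·(7)) = -0.357143
ρ = √|-0.357143| = √0.357143 = 0.5976
ρ < 1, so Jacobi converges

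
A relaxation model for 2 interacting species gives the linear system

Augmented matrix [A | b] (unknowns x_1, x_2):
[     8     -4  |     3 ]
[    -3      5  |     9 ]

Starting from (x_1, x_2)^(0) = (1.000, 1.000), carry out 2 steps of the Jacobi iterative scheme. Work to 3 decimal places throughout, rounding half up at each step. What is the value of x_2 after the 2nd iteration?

Iteration 1:
  x_1 = (3 - (-4)·1.000) / (8) = 0.875
  x_2 = (9 - (-3)·1.000) / (5) = 2.400
Iteration 2:
  x_1 = (3 - (-4)·2.400) / (8) = 1.575
  x_2 = (9 - (-3)·0.875) / (5) = 2.325

2.325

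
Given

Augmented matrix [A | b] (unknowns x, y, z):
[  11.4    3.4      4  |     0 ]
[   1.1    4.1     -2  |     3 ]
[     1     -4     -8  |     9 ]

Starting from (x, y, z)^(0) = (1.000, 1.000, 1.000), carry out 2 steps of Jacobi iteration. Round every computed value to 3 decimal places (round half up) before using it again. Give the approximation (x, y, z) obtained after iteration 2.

Iteration 1:
  x = (0 - (3.4)·1.000 - (4)·1.000) / (11.4) = -0.649
  y = (3 - (1.1)·1.000 - (-2)·1.000) / (4.1) = 0.951
  z = (9 - (1)·1.000 - (-4)·1.000) / (-8) = -1.500
Iteration 2:
  x = (0 - (3.4)·0.951 - (4)·-1.500) / (11.4) = 0.243
  y = (3 - (1.1)·-0.649 - (-2)·-1.500) / (4.1) = 0.174
  z = (9 - (1)·-0.649 - (-4)·0.951) / (-8) = -1.682

(0.243, 0.174, -1.682)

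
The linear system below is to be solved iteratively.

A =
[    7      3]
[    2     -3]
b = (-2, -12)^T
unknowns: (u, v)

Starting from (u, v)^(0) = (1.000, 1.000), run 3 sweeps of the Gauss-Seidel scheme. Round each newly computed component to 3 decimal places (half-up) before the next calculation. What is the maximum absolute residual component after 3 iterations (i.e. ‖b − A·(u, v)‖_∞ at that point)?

Iteration 1:
  u = (-2 - (3)·1.000) / (7) = -0.714
  v = (-12 - (2)·-0.714) / (-3) = 3.524
Iteration 2:
  u = (-2 - (3)·3.524) / (7) = -1.796
  v = (-12 - (2)·-1.796) / (-3) = 2.803
Iteration 3:
  u = (-2 - (3)·2.803) / (7) = -1.487
  v = (-12 - (2)·-1.487) / (-3) = 3.009
Residual b − A·x = (-0.618, 0.001); ∞-norm = 0.618

0.618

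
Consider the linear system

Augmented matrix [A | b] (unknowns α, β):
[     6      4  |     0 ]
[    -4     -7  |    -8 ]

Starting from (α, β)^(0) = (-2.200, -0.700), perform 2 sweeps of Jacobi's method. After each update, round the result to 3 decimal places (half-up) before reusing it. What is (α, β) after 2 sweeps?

(-1.600, 0.876)

Iteration 1:
  α = (0 - (4)·-0.700) / (6) = 0.467
  β = (-8 - (-4)·-2.200) / (-7) = 2.400
Iteration 2:
  α = (0 - (4)·2.400) / (6) = -1.600
  β = (-8 - (-4)·0.467) / (-7) = 0.876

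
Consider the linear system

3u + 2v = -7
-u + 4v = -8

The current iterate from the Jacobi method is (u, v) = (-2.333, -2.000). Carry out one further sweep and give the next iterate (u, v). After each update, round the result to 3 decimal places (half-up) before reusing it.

(-1.000, -2.583)

One sweep:
  u = (-7 - (2)·-2.000) / (3) = -1.000
  v = (-8 - (-1)·-2.333) / (4) = -2.583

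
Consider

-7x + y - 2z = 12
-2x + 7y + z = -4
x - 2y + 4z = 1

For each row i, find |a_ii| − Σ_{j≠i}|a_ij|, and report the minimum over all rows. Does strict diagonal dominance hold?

row 1: |-7| − (1+2) = 4
row 2: |7| − (2+1) = 4
row 3: |4| − (1+2) = 1
minimum over rows = 1 → strictly diagonally dominant (convergence guaranteed)

1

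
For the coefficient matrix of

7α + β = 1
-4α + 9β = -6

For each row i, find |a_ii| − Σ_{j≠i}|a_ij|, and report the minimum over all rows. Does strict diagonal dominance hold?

row 1: |7| − (1) = 6
row 2: |9| − (4) = 5
minimum over rows = 5 → strictly diagonally dominant (convergence guaranteed)

5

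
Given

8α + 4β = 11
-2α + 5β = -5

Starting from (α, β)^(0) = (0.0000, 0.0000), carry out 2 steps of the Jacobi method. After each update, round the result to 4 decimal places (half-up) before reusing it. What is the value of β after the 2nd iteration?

-0.4500

Iteration 1:
  α = (11 - (4)·0.0000) / (8) = 1.3750
  β = (-5 - (-2)·0.0000) / (5) = -1.0000
Iteration 2:
  α = (11 - (4)·-1.0000) / (8) = 1.8750
  β = (-5 - (-2)·1.3750) / (5) = -0.4500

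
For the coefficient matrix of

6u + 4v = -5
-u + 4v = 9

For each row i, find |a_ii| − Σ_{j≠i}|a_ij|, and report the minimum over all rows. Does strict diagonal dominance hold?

2

row 1: |6| − (4) = 2
row 2: |4| − (1) = 3
minimum over rows = 2 → strictly diagonally dominant (convergence guaranteed)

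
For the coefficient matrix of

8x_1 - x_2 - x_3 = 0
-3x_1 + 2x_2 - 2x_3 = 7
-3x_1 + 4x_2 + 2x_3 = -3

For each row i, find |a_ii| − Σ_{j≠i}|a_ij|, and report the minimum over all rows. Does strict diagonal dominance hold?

row 1: |8| − (1+1) = 6
row 2: |2| − (3+2) = -3
row 3: |2| − (3+4) = -5
minimum over rows = -5 → not strictly diagonally dominant

-5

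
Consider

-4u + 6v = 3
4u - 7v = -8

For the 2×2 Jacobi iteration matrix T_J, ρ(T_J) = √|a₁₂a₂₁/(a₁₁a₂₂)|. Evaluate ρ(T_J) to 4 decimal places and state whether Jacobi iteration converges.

a₁₂a₂₁/(a₁₁a₂₂) = (6)·(4) / ((-4)·(-7)) = 0.857143
ρ = √|0.857143| = √0.857143 = 0.9258
ρ < 1, so Jacobi converges

0.9258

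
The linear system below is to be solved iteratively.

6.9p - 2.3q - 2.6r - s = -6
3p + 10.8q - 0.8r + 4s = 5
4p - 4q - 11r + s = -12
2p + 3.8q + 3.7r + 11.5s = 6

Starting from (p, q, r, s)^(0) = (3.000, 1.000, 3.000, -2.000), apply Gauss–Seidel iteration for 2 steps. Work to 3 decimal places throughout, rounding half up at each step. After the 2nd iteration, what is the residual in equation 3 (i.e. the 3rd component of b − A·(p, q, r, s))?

Iteration 1:
  p = (-6 - (-2.3)·1.000 - (-2.6)·3.000 - (-1)·-2.000) / (6.9) = 0.304
  q = (5 - (3)·0.304 - (-0.8)·3.000 - (4)·-2.000) / (10.8) = 1.341
  r = (-12 - (4)·0.304 - (-4)·1.341 - (1)·-2.000) / (-11) = 0.532
  s = (6 - (2)·0.304 - (3.8)·1.341 - (3.7)·0.532) / (11.5) = -0.145
Iteration 2:
  p = (-6 - (-2.3)·1.341 - (-2.6)·0.532 - (-1)·-0.145) / (6.9) = -0.243
  q = (5 - (3)·-0.243 - (-0.8)·0.532 - (4)·-0.145) / (10.8) = 0.624
  r = (-12 - (4)·-0.243 - (-4)·0.624 - (1)·-0.145) / (-11) = 0.762
  s = (6 - (2)·-0.243 - (3.8)·0.624 - (3.7)·0.762) / (11.5) = 0.113
Residual b − A·x = (-0.794, -0.853, -0.263, -0.004)

-0.263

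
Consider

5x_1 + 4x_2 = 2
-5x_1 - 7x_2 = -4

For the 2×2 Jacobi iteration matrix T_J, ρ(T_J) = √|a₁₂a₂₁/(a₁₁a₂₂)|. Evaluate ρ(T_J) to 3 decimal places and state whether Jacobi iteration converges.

a₁₂a₂₁/(a₁₁a₂₂) = (4)·(-5) / ((5)·(-7)) = 0.571429
ρ = √|0.571429| = √0.571429 = 0.756
ρ < 1, so Jacobi converges

0.756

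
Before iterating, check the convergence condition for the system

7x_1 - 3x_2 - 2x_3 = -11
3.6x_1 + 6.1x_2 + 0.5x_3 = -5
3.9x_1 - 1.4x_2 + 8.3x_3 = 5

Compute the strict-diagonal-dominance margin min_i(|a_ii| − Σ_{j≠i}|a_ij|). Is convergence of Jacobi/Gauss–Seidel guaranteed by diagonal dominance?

row 1: |7| − (3+2) = 2
row 2: |6.1| − (3.6+0.5) = 2
row 3: |8.3| − (3.9+1.4) = 3
minimum over rows = 2 → strictly diagonally dominant (convergence guaranteed)

2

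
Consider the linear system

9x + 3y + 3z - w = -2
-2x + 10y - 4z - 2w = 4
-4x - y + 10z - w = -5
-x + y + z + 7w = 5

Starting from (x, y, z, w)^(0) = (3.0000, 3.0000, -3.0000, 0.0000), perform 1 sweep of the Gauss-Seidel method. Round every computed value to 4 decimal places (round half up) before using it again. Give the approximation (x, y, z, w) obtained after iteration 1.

Iteration 1:
  x = (-2 - (3)·3.0000 - (3)·-3.0000 - (-1)·0.0000) / (9) = -0.2222
  y = (4 - (-2)·-0.2222 - (-4)·-3.0000 - (-2)·0.0000) / (10) = -0.8444
  z = (-5 - (-4)·-0.2222 - (-1)·-0.8444 - (-1)·0.0000) / (10) = -0.6733
  w = (5 - (-1)·-0.2222 - (1)·-0.8444 - (1)·-0.6733) / (7) = 0.8994

(-0.2222, -0.8444, -0.6733, 0.8994)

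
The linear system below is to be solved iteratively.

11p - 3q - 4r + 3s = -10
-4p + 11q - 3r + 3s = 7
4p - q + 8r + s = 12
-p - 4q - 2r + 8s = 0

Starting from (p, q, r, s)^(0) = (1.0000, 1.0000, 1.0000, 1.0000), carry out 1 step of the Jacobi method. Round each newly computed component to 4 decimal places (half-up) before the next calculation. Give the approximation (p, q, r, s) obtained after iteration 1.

Iteration 1:
  p = (-10 - (-3)·1.0000 - (-4)·1.0000 - (3)·1.0000) / (11) = -0.5455
  q = (7 - (-4)·1.0000 - (-3)·1.0000 - (3)·1.0000) / (11) = 1.0000
  r = (12 - (4)·1.0000 - (-1)·1.0000 - (1)·1.0000) / (8) = 1.0000
  s = (0 - (-1)·1.0000 - (-4)·1.0000 - (-2)·1.0000) / (8) = 0.8750

(-0.5455, 1.0000, 1.0000, 0.8750)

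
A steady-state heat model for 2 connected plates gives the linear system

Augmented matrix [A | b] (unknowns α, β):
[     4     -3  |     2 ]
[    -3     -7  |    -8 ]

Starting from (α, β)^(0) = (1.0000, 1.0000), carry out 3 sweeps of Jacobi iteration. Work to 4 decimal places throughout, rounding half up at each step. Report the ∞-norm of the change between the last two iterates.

Iteration 1:
  α = (2 - (-3)·1.0000) / (4) = 1.2500
  β = (-8 - (-3)·1.0000) / (-7) = 0.7143
Iteration 2:
  α = (2 - (-3)·0.7143) / (4) = 1.0357
  β = (-8 - (-3)·1.2500) / (-7) = 0.6071
Iteration 3:
  α = (2 - (-3)·0.6071) / (4) = 0.9553
  β = (-8 - (-3)·1.0357) / (-7) = 0.6990
Change: (-0.0804, 0.0919) → max |·| = 0.0919

0.0919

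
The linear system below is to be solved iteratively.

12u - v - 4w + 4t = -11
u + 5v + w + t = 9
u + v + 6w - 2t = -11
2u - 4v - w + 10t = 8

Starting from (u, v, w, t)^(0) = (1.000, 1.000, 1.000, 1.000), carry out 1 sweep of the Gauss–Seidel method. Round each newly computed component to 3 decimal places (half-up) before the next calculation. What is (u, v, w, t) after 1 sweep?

(-0.833, 1.567, -1.622, 1.431)

Iteration 1:
  u = (-11 - (-1)·1.000 - (-4)·1.000 - (4)·1.000) / (12) = -0.833
  v = (9 - (1)·-0.833 - (1)·1.000 - (1)·1.000) / (5) = 1.567
  w = (-11 - (1)·-0.833 - (1)·1.567 - (-2)·1.000) / (6) = -1.622
  t = (8 - (2)·-0.833 - (-4)·1.567 - (-1)·-1.622) / (10) = 1.431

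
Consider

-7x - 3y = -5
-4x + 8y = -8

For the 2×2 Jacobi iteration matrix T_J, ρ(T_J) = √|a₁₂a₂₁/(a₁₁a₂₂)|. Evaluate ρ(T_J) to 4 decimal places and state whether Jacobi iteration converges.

0.4629

a₁₂a₂₁/(a₁₁a₂₂) = (-3)·(-4) / ((-7)·(8)) = -0.214286
ρ = √|-0.214286| = √0.214286 = 0.4629
ρ < 1, so Jacobi converges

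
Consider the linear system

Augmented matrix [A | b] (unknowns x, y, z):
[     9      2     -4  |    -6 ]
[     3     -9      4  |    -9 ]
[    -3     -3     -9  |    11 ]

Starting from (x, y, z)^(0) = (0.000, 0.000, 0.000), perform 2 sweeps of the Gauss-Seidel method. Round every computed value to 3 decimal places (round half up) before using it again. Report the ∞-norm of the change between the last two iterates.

0.804

Iteration 1:
  x = (-6 - (2)·0.000 - (-4)·0.000) / (9) = -0.667
  y = (-9 - (3)·-0.667 - (4)·0.000) / (-9) = 0.778
  z = (11 - (-3)·-0.667 - (-3)·0.778) / (-9) = -1.259
Iteration 2:
  x = (-6 - (2)·0.778 - (-4)·-1.259) / (9) = -1.399
  y = (-9 - (3)·-1.399 - (4)·-1.259) / (-9) = -0.026
  z = (11 - (-3)·-1.399 - (-3)·-0.026) / (-9) = -0.747
Change: (-0.732, -0.804, 0.512) → max |·| = 0.804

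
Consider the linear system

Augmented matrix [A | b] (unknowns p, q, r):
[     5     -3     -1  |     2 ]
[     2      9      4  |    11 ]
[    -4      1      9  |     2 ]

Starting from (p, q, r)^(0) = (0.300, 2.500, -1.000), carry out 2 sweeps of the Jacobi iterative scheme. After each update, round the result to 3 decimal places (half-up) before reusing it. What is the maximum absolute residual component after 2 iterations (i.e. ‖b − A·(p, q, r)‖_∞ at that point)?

Iteration 1:
  p = (2 - (-3)·2.500 - (-1)·-1.000) / (5) = 1.700
  q = (11 - (2)·0.300 - (4)·-1.000) / (9) = 1.600
  r = (2 - (-4)·0.300 - (1)·2.500) / (9) = 0.078
Iteration 2:
  p = (2 - (-3)·1.600 - (-1)·0.078) / (5) = 1.376
  q = (11 - (2)·1.700 - (4)·0.078) / (9) = 0.810
  r = (2 - (-4)·1.700 - (1)·1.600) / (9) = 0.800
Residual b − A·x = (-1.650, -2.242, -0.506); ∞-norm = 2.242

2.242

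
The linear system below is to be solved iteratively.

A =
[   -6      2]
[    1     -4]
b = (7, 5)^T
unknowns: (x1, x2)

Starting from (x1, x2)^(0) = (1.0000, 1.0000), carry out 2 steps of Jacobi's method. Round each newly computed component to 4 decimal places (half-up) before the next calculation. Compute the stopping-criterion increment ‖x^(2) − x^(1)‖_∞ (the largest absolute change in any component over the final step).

Iteration 1:
  x1 = (7 - (2)·1.0000) / (-6) = -0.8333
  x2 = (5 - (1)·1.0000) / (-4) = -1.0000
Iteration 2:
  x1 = (7 - (2)·-1.0000) / (-6) = -1.5000
  x2 = (5 - (1)·-0.8333) / (-4) = -1.4583
Change: (-0.6667, -0.4583) → max |·| = 0.6667

0.6667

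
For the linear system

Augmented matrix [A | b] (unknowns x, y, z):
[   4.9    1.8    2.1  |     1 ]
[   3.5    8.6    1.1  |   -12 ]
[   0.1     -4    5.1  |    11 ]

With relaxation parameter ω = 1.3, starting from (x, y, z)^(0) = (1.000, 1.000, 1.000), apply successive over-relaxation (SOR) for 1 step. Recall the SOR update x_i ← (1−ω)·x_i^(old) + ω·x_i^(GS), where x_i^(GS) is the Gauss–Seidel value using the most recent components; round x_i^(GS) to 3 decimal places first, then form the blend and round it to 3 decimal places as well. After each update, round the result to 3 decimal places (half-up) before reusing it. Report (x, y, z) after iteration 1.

(-1.070, -1.714, 0.784)

Iteration 1:
  x: GS value = (1 - (1.8)·1.000 - (2.1)·1.000) / (4.9) = -0.592;  x ← (1−ω)·1.000 + ω·-0.592 = -1.070
  y: GS value = (-12 - (3.5)·-1.070 - (1.1)·1.000) / (8.6) = -1.088;  y ← (1−ω)·1.000 + ω·-1.088 = -1.714
  z: GS value = (11 - (0.1)·-1.070 - (-4)·-1.714) / (5.1) = 0.834;  z ← (1−ω)·1.000 + ω·0.834 = 0.784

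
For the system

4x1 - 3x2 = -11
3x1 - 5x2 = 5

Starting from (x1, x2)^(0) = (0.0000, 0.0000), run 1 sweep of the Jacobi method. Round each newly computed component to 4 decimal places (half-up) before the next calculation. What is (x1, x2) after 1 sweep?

(-2.7500, -1.0000)

Iteration 1:
  x1 = (-11 - (-3)·0.0000) / (4) = -2.7500
  x2 = (5 - (3)·0.0000) / (-5) = -1.0000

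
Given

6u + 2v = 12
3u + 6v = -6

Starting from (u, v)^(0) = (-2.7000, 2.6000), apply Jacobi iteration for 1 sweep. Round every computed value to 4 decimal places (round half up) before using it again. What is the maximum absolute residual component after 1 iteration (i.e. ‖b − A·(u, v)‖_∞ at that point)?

11.4999

Iteration 1:
  u = (12 - (2)·2.6000) / (6) = 1.1333
  v = (-6 - (3)·-2.7000) / (6) = 0.3500
Residual b − A·x = (4.5002, -11.4999); ∞-norm = 11.4999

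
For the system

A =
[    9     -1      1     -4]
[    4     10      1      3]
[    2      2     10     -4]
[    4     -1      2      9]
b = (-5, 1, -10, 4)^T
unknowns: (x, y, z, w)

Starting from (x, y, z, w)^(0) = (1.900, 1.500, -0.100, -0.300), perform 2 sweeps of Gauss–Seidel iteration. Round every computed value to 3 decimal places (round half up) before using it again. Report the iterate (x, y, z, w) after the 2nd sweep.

Iteration 1:
  x = (-5 - (-1)·1.500 - (1)·-0.100 - (-4)·-0.300) / (9) = -0.511
  y = (1 - (4)·-0.511 - (1)·-0.100 - (3)·-0.300) / (10) = 0.404
  z = (-10 - (2)·-0.511 - (2)·0.404 - (-4)·-0.300) / (10) = -1.099
  w = (4 - (4)·-0.511 - (-1)·0.404 - (2)·-1.099) / (9) = 0.961
Iteration 2:
  x = (-5 - (-1)·0.404 - (1)·-1.099 - (-4)·0.961) / (9) = 0.039
  y = (1 - (4)·0.039 - (1)·-1.099 - (3)·0.961) / (10) = -0.094
  z = (-10 - (2)·0.039 - (2)·-0.094 - (-4)·0.961) / (10) = -0.605
  w = (4 - (4)·0.039 - (-1)·-0.094 - (2)·-0.605) / (9) = 0.551

(0.039, -0.094, -0.605, 0.551)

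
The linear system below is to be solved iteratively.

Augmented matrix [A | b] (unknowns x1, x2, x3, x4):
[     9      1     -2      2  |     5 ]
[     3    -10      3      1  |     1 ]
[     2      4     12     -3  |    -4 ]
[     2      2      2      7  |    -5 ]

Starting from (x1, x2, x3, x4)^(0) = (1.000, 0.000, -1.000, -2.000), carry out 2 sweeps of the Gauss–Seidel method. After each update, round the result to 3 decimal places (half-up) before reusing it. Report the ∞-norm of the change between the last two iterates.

0.353

Iteration 1:
  x1 = (5 - (1)·0.000 - (-2)·-1.000 - (2)·-2.000) / (9) = 0.778
  x2 = (1 - (3)·0.778 - (3)·-1.000 - (1)·-2.000) / (-10) = -0.367
  x3 = (-4 - (2)·0.778 - (4)·-0.367 - (-3)·-2.000) / (12) = -0.841
  x4 = (-5 - (2)·0.778 - (2)·-0.367 - (2)·-0.841) / (7) = -0.591
Iteration 2:
  x1 = (5 - (1)·-0.367 - (-2)·-0.841 - (2)·-0.591) / (9) = 0.541
  x2 = (1 - (3)·0.541 - (3)·-0.841 - (1)·-0.591) / (-10) = -0.249
  x3 = (-4 - (2)·0.541 - (4)·-0.249 - (-3)·-0.591) / (12) = -0.488
  x4 = (-5 - (2)·0.541 - (2)·-0.249 - (2)·-0.488) / (7) = -0.658
Change: (-0.237, 0.118, 0.353, -0.067) → max |·| = 0.353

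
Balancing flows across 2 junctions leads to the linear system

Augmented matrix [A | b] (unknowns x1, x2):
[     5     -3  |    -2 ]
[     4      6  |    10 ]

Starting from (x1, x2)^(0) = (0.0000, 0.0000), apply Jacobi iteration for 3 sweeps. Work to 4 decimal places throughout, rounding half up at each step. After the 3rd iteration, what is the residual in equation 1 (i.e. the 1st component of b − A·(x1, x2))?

-1.9999

Iteration 1:
  x1 = (-2 - (-3)·0.0000) / (5) = -0.4000
  x2 = (10 - (4)·0.0000) / (6) = 1.6667
Iteration 2:
  x1 = (-2 - (-3)·1.6667) / (5) = 0.6000
  x2 = (10 - (4)·-0.4000) / (6) = 1.9333
Iteration 3:
  x1 = (-2 - (-3)·1.9333) / (5) = 0.7600
  x2 = (10 - (4)·0.6000) / (6) = 1.2667
Residual b − A·x = (-1.9999, -0.6402)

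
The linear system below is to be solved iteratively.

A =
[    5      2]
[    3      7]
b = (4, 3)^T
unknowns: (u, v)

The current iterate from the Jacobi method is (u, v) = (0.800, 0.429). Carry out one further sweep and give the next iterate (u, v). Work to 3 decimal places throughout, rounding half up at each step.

One sweep:
  u = (4 - (2)·0.429) / (5) = 0.628
  v = (3 - (3)·0.800) / (7) = 0.086

(0.628, 0.086)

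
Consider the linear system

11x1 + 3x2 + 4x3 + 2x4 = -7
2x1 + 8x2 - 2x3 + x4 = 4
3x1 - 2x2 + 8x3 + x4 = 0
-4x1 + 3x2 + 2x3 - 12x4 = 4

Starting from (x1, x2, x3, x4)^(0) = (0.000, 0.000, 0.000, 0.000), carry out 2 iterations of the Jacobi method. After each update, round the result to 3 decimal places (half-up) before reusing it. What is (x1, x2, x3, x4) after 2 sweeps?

(-0.712, 0.701, 0.405, 0.004)

Iteration 1:
  x1 = (-7 - (3)·0.000 - (4)·0.000 - (2)·0.000) / (11) = -0.636
  x2 = (4 - (2)·0.000 - (-2)·0.000 - (1)·0.000) / (8) = 0.500
  x3 = (0 - (3)·0.000 - (-2)·0.000 - (1)·0.000) / (8) = 0.000
  x4 = (4 - (-4)·0.000 - (3)·0.000 - (2)·0.000) / (-12) = -0.333
Iteration 2:
  x1 = (-7 - (3)·0.500 - (4)·0.000 - (2)·-0.333) / (11) = -0.712
  x2 = (4 - (2)·-0.636 - (-2)·0.000 - (1)·-0.333) / (8) = 0.701
  x3 = (0 - (3)·-0.636 - (-2)·0.500 - (1)·-0.333) / (8) = 0.405
  x4 = (4 - (-4)·-0.636 - (3)·0.500 - (2)·0.000) / (-12) = 0.004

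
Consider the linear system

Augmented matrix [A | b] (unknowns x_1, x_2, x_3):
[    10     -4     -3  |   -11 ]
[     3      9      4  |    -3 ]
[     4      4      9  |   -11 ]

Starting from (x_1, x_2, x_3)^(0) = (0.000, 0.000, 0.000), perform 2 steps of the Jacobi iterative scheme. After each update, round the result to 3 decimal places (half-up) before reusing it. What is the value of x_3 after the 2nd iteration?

-0.585

Iteration 1:
  x_1 = (-11 - (-4)·0.000 - (-3)·0.000) / (10) = -1.100
  x_2 = (-3 - (3)·0.000 - (4)·0.000) / (9) = -0.333
  x_3 = (-11 - (4)·0.000 - (4)·0.000) / (9) = -1.222
Iteration 2:
  x_1 = (-11 - (-4)·-0.333 - (-3)·-1.222) / (10) = -1.600
  x_2 = (-3 - (3)·-1.100 - (4)·-1.222) / (9) = 0.576
  x_3 = (-11 - (4)·-1.100 - (4)·-0.333) / (9) = -0.585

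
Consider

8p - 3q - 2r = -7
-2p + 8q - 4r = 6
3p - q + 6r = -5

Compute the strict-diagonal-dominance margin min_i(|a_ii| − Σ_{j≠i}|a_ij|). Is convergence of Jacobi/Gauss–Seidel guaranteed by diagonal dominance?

row 1: |8| − (3+2) = 3
row 2: |8| − (2+4) = 2
row 3: |6| − (3+1) = 2
minimum over rows = 2 → strictly diagonally dominant (convergence guaranteed)

2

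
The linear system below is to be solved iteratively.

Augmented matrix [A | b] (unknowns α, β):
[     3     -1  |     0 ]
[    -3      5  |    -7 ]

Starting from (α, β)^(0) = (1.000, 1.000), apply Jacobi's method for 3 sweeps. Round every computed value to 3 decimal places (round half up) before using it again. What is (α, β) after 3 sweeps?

(-0.400, -1.560)

Iteration 1:
  α = (0 - (-1)·1.000) / (3) = 0.333
  β = (-7 - (-3)·1.000) / (5) = -0.800
Iteration 2:
  α = (0 - (-1)·-0.800) / (3) = -0.267
  β = (-7 - (-3)·0.333) / (5) = -1.200
Iteration 3:
  α = (0 - (-1)·-1.200) / (3) = -0.400
  β = (-7 - (-3)·-0.267) / (5) = -1.560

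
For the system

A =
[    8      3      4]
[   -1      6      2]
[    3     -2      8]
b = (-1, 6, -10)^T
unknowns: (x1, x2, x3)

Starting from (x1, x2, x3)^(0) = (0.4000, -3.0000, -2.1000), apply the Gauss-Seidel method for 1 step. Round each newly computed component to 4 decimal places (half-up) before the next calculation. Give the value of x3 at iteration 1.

Iteration 1:
  x1 = (-1 - (3)·-3.0000 - (4)·-2.1000) / (8) = 2.0500
  x2 = (6 - (-1)·2.0500 - (2)·-2.1000) / (6) = 2.0417
  x3 = (-10 - (3)·2.0500 - (-2)·2.0417) / (8) = -1.5083

-1.5083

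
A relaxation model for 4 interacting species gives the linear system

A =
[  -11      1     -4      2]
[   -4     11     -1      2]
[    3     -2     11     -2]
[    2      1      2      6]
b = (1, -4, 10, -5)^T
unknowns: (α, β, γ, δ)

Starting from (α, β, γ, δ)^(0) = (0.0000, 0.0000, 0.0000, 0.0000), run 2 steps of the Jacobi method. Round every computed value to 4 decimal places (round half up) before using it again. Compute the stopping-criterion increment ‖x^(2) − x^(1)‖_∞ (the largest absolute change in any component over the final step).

0.5152

Iteration 1:
  α = (1 - (1)·0.0000 - (-4)·0.0000 - (2)·0.0000) / (-11) = -0.0909
  β = (-4 - (-4)·0.0000 - (-1)·0.0000 - (2)·0.0000) / (11) = -0.3636
  γ = (10 - (3)·0.0000 - (-2)·0.0000 - (-2)·0.0000) / (11) = 0.9091
  δ = (-5 - (2)·0.0000 - (1)·0.0000 - (2)·0.0000) / (6) = -0.8333
Iteration 2:
  α = (1 - (1)·-0.3636 - (-4)·0.9091 - (2)·-0.8333) / (-11) = -0.6061
  β = (-4 - (-4)·-0.0909 - (-1)·0.9091 - (2)·-0.8333) / (11) = -0.1625
  γ = (10 - (3)·-0.0909 - (-2)·-0.3636 - (-2)·-0.8333) / (11) = 0.7163
  δ = (-5 - (2)·-0.0909 - (1)·-0.3636 - (2)·0.9091) / (6) = -1.0455
Change: (-0.5152, 0.2011, -0.1928, -0.2122) → max |·| = 0.5152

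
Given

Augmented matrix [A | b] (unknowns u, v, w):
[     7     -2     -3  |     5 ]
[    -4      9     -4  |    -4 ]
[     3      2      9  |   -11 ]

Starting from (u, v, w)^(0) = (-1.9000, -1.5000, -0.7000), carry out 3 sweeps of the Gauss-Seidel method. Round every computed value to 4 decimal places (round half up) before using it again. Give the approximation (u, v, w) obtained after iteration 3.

(0.0143, -0.9005, -1.0269)

Iteration 1:
  u = (5 - (-2)·-1.5000 - (-3)·-0.7000) / (7) = -0.0143
  v = (-4 - (-4)·-0.0143 - (-4)·-0.7000) / (9) = -0.7619
  w = (-11 - (3)·-0.0143 - (2)·-0.7619) / (9) = -1.0481
Iteration 2:
  u = (5 - (-2)·-0.7619 - (-3)·-1.0481) / (7) = 0.0474
  v = (-4 - (-4)·0.0474 - (-4)·-1.0481) / (9) = -0.8892
  w = (-11 - (3)·0.0474 - (2)·-0.8892) / (9) = -1.0404
Iteration 3:
  u = (5 - (-2)·-0.8892 - (-3)·-1.0404) / (7) = 0.0143
  v = (-4 - (-4)·0.0143 - (-4)·-1.0404) / (9) = -0.9005
  w = (-11 - (3)·0.0143 - (2)·-0.9005) / (9) = -1.0269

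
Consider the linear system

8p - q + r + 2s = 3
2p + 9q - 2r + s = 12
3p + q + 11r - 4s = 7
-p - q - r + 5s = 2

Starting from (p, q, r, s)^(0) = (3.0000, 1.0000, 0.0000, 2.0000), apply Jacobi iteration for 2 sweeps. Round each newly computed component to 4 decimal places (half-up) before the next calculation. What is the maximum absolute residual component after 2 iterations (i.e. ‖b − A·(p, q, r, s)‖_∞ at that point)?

Iteration 1:
  p = (3 - (-1)·1.0000 - (1)·0.0000 - (2)·2.0000) / (8) = 0.0000
  q = (12 - (2)·3.0000 - (-2)·0.0000 - (1)·2.0000) / (9) = 0.4444
  r = (7 - (3)·3.0000 - (1)·1.0000 - (-4)·2.0000) / (11) = 0.4545
  s = (2 - (-1)·3.0000 - (-1)·1.0000 - (-1)·0.0000) / (5) = 1.2000
Iteration 2:
  p = (3 - (-1)·0.4444 - (1)·0.4545 - (2)·1.2000) / (8) = 0.0737
  q = (12 - (2)·0.0000 - (-2)·0.4545 - (1)·1.2000) / (9) = 1.3010
  r = (7 - (3)·0.0000 - (1)·0.4444 - (-4)·1.2000) / (11) = 1.0323
  s = (2 - (-1)·0.0000 - (-1)·0.4444 - (-1)·0.4545) / (5) = 0.5798
Residual b − A·x = (1.5195, 1.6284, -3.5582, 1.5080); ∞-norm = 3.5582

3.5582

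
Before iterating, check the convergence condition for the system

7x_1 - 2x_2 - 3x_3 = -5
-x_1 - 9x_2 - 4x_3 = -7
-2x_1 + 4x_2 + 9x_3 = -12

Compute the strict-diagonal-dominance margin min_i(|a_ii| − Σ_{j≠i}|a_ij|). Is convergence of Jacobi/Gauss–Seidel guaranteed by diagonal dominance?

row 1: |7| − (2+3) = 2
row 2: |-9| − (1+4) = 4
row 3: |9| − (2+4) = 3
minimum over rows = 2 → strictly diagonally dominant (convergence guaranteed)

2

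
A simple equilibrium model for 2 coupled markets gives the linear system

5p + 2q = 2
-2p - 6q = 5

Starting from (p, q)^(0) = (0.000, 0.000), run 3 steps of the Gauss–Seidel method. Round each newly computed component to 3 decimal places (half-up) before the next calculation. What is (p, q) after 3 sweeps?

Iteration 1:
  p = (2 - (2)·0.000) / (5) = 0.400
  q = (5 - (-2)·0.400) / (-6) = -0.967
Iteration 2:
  p = (2 - (2)·-0.967) / (5) = 0.787
  q = (5 - (-2)·0.787) / (-6) = -1.096
Iteration 3:
  p = (2 - (2)·-1.096) / (5) = 0.838
  q = (5 - (-2)·0.838) / (-6) = -1.113

(0.838, -1.113)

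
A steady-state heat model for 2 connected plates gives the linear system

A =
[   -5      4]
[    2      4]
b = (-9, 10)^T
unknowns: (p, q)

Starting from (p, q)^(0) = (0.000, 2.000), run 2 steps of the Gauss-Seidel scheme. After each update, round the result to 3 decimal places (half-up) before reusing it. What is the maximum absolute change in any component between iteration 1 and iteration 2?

Iteration 1:
  p = (-9 - (4)·2.000) / (-5) = 3.400
  q = (10 - (2)·3.400) / (4) = 0.800
Iteration 2:
  p = (-9 - (4)·0.800) / (-5) = 2.440
  q = (10 - (2)·2.440) / (4) = 1.280
Change: (-0.960, 0.480) → max |·| = 0.960

0.960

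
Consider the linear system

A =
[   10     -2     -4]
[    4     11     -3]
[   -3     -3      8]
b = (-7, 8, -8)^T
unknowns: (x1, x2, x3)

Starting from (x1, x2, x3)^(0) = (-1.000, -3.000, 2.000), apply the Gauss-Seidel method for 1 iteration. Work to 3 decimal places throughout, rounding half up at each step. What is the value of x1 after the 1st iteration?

-0.500

Iteration 1:
  x1 = (-7 - (-2)·-3.000 - (-4)·2.000) / (10) = -0.500
  x2 = (8 - (4)·-0.500 - (-3)·2.000) / (11) = 1.455
  x3 = (-8 - (-3)·-0.500 - (-3)·1.455) / (8) = -0.642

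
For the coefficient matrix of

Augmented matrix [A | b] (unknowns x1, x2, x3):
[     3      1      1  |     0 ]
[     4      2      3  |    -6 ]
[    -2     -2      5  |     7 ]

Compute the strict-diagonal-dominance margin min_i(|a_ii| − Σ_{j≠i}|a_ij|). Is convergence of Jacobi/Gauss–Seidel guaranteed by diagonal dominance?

row 1: |3| − (1+1) = 1
row 2: |2| − (4+3) = -5
row 3: |5| − (2+2) = 1
minimum over rows = -5 → not strictly diagonally dominant

-5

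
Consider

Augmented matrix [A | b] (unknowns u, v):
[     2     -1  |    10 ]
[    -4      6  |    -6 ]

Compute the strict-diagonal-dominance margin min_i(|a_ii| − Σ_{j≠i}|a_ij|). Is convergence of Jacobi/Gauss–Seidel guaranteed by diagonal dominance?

1

row 1: |2| − (1) = 1
row 2: |6| − (4) = 2
minimum over rows = 1 → strictly diagonally dominant (convergence guaranteed)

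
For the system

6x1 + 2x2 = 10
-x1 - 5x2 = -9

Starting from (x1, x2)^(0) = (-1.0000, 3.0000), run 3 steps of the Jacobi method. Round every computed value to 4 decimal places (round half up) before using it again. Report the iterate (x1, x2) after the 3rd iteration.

(1.1111, 1.6000)

Iteration 1:
  x1 = (10 - (2)·3.0000) / (6) = 0.6667
  x2 = (-9 - (-1)·-1.0000) / (-5) = 2.0000
Iteration 2:
  x1 = (10 - (2)·2.0000) / (6) = 1.0000
  x2 = (-9 - (-1)·0.6667) / (-5) = 1.6667
Iteration 3:
  x1 = (10 - (2)·1.6667) / (6) = 1.1111
  x2 = (-9 - (-1)·1.0000) / (-5) = 1.6000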